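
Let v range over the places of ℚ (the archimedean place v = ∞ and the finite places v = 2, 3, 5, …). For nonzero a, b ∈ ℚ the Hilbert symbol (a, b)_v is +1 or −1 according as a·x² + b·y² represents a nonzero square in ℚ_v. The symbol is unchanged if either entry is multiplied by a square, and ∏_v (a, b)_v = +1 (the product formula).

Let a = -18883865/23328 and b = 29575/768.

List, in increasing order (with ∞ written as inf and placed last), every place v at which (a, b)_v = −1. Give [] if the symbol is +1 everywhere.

[2, 3, 7, 13]

Mod squares: a ≡ -130, b ≡ 21. Check v ∈ {∞, 2, 3, 5, 7, 11, 13}.
v=5: a=5^1·(≡4), b=5^2·(≡1) mod 5; (4|5)=+1, (1|5)=+1; (−1)^{1·2·2}·(+1)^2·(+1)^1 = +1.
v=∞: -130 < 0 and 21 > 0  ⇒  (a,b)_∞ = +1.
v=13: a=13^1·(≡9), b=13^2·(≡6) mod 13; (9|13)=+1, (6|13)=-1; (−1)^{1·2·6}·(+1)^2·(-1)^1 = -1.
v=3: a=3^-6·(≡2), b=3^-1·(≡1) mod 3; (2|3)=-1, (1|3)=+1; (−1)^{-6·-1·1}·(-1)^-1·(+1)^-6 = -1.
v=2: v_2(a)=-5, v_2(b)=-8; units ≡ 7, 5 (mod 8); ε·ε+αω+βω = 1·0+-5·1+-8·0 ≡ 1  ⇒  (a,b)_2 = -1.
v=11: a=11^2·(≡10), b=11^0·(≡2) mod 11; (10|11)=-1, (2|11)=-1; (−1)^{2·0·5}·(-1)^0·(-1)^2 = +1.
v=7: a=7^4·(≡6), b=7^1·(≡5) mod 7; (6|7)=-1, (5|7)=-1; (−1)^{4·1·3}·(-1)^1·(-1)^4 = -1.
|Ram(-130, 21)| = 4, even; anisotropic at {2, 3, 7, 13}.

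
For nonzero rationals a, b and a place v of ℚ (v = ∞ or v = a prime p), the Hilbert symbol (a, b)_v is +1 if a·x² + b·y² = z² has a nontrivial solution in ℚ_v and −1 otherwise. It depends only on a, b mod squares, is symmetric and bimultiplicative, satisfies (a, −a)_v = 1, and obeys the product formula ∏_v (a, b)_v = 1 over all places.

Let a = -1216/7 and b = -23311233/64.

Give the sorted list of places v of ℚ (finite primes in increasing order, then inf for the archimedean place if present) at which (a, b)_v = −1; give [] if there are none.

[2, 7, 11, 17, 19, inf]

Mod squares: a ≡ -133, b ≡ -3553. Check v ∈ {∞, 2, 3, 7, 11, 17, 19}.
v=∞: -133 < 0 and -3553 < 0  ⇒  (a,b)_∞ = -1.
v=19: a=19^1·(≡18), b=19^1·(≡8) mod 19; (18|19)=-1, (8|19)=-1; (−1)^{1·1·9}·(-1)^1·(-1)^1 = -1.
v=11: a=11^0·(≡7), b=11^1·(≡10) mod 11; (7|11)=-1, (10|11)=-1; (−1)^{0·1·5}·(-1)^1·(-1)^0 = -1.
v=7: a=7^-1·(≡2), b=7^0·(≡6) mod 7; (2|7)=+1, (6|7)=-1; (−1)^{-1·0·3}·(+1)^0·(-1)^-1 = -1.
v=17: a=17^0·(≡6), b=17^1·(≡3) mod 17; (6|17)=-1, (3|17)=-1; (−1)^{0·1·8}·(-1)^1·(-1)^0 = -1.
v=2: v_2(a)=6, v_2(b)=-6; units ≡ 3, 7 (mod 8); ε·ε+αω+βω = 1·1+6·0+-6·1 ≡ 1  ⇒  (a,b)_2 = -1.
v=3: a=3^0·(≡2), b=3^8·(≡2) mod 3; (2|3)=-1, (2|3)=-1; (−1)^{0·8·1}·(-1)^8·(-1)^0 = +1.
(-133, -3553 / ℚ) ramifies at {2, 7, 11, 17, 19, ∞}: a division algebra.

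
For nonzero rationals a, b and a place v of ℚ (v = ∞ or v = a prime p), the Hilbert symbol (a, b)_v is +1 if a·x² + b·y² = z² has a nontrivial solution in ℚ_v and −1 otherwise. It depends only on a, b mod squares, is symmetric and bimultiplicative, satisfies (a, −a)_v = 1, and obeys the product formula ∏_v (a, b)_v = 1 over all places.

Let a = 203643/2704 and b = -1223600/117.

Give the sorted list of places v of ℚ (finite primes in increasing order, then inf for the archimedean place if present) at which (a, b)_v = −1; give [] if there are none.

(a, b) ≡ (187, -39767) mod (ℚ^×)²; places V = {2, 3, 5, 7, 11, 13, 17, 19, 23, ∞}.
(a,b)_17: α=1, u≡11; β=0, v≡4 (mod 17); (11|17)=-1, (4|17)=+1; sign (−1)^0·-1^0·+1^1 = +1.
(a,b)_7: α=0, u≡3; β=1, v≡5 (mod 7); (3|7)=-1, (5|7)=-1; sign (−1)^0·-1^1·-1^0 = -1.
(a,b)_23: α=0, u≡16; β=1, v≡11 (mod 23); (16|23)=+1, (11|23)=-1; sign (−1)^0·+1^1·-1^0 = +1.
(a,b)_13: α=-2, u≡8; β=-1, v≡10 (mod 13); (8|13)=-1, (10|13)=+1; sign (−1)^0·-1^-1·+1^-2 = -1.
(a,b)_11: α=3, u≡6; β=0, v≡1 (mod 11); (6|11)=-1, (1|11)=+1; sign (−1)^0·-1^0·+1^3 = +1.
(a,b)_2: α=-4, β=4; u≡3, v≡1 (mod 8); ε(u)ε(v)=1·0, αω(v)=-4·0, βω(u)=4·1; sum ≡ 0  ⇒  +1.
(a,b)_∞: sgn(187)=+, sgn(-39767)=−, so +1.
(a,b)_3: α=2, u≡1; β=-2, v≡1 (mod 3); (1|3)=+1, (1|3)=+1; sign (−1)^0·+1^-2·+1^2 = +1.
(a,b)_5: α=0, u≡2; β=2, v≡3 (mod 5); (2|5)=-1, (3|5)=-1; sign (−1)^0·-1^2·-1^0 = +1.
(a,b)_19: α=0, u≡16; β=1, v≡16 (mod 19); (16|19)=+1, (16|19)=+1; sign (−1)^0·+1^1·+1^0 = +1.
Ram(187, -39767) = {7, 13}; no ℚ_7-point on the conic.

[7, 13]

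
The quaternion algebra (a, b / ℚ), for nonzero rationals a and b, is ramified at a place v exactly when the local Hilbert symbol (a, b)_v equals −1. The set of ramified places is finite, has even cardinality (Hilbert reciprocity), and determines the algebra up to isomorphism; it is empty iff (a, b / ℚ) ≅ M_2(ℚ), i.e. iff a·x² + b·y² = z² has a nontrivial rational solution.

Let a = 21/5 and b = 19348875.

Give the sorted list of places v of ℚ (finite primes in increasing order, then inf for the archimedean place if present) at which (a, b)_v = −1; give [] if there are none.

(a, b) ≡ (105, 195) mod (ℚ^×)²; places V = {2, 3, 5, 7, 13, ∞}.
(a,b)_2: α=0, β=0; u≡1, v≡3 (mod 8); ε(u)ε(v)=0·1, αω(v)=0·1, βω(u)=0·0; sum ≡ 0  ⇒  +1.
(a,b)_13: α=0, u≡12; β=1, v≡5 (mod 13); (12|13)=+1, (5|13)=-1; sign (−1)^0·+1^1·-1^0 = +1.
(a,b)_5: α=-1, u≡1; β=3, v≡1 (mod 5); (1|5)=+1, (1|5)=+1; sign (−1)^0·+1^3·+1^-1 = +1.
(a,b)_7: α=1, u≡2; β=2, v≡5 (mod 7); (2|7)=+1, (5|7)=-1; sign (−1)^0·+1^2·-1^1 = -1.
(a,b)_∞: sgn(105)=+, sgn(195)=+, so +1.
(a,b)_3: α=1, u≡2; β=5, v≡2 (mod 3); (2|3)=-1, (2|3)=-1; sign (−1)^1·-1^5·-1^1 = -1.
|Ram(105, 195)| = 2, even; anisotropic at {3, 7}.

[3, 7]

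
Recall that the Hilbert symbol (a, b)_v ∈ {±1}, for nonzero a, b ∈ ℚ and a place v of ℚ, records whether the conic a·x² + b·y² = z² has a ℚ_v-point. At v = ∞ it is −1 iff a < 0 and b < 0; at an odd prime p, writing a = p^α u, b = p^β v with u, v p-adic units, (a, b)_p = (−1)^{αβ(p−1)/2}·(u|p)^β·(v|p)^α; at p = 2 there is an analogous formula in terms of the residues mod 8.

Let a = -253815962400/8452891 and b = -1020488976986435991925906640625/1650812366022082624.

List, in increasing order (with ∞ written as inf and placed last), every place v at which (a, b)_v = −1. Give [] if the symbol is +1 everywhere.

(a, b) ≡ (-17974, -214489) mod (ℚ^×)²; places V = {2, 3, 5, 7, 11, 13, 17, 19, 23, 29, 31, 37, 43, ∞}.
(a,b)_5: α=2, u≡4; β=8, v≡1 (mod 5); (4|5)=+1, (1|5)=+1; sign (−1)^0·+1^8·+1^2 = +1.
(a,b)_31: α=0, u≡24; β=1, v≡25 (mod 31); (24|31)=-1, (25|31)=+1; sign (−1)^0·-1^1·+1^0 = -1.
(a,b)_13: α=2, u≡11; β=4, v≡5 (mod 13); (11|13)=-1, (5|13)=-1; sign (−1)^0·-1^4·-1^2 = +1.
(a,b)_2: α=5, β=-6; u≡5, v≡7 (mod 8); ε(u)ε(v)=0·1, αω(v)=5·0, βω(u)=-6·1; sum ≡ 0  ⇒  +1.
(a,b)_37: α=0, u≡24; β=1, v≡34 (mod 37); (24|37)=-1, (34|37)=+1; sign (−1)^0·-1^1·+1^0 = -1.
(a,b)_43: α=1, u≡33; β=2, v≡25 (mod 43); (33|43)=-1, (25|43)=+1; sign (−1)^0·-1^2·+1^1 = +1.
(a,b)_7: α=2, u≡4; β=4, v≡5 (mod 7); (4|7)=+1, (5|7)=-1; sign (−1)^0·+1^4·-1^2 = +1.
(a,b)_29: α=-2, u≡23; β=-4, v≡7 (mod 29); (23|29)=+1, (7|29)=+1; sign (−1)^0·+1^-4·+1^-2 = +1.
(a,b)_17: α=0, u≡12; β=1, v≡14 (mod 17); (12|17)=-1, (14|17)=-1; sign (−1)^0·-1^1·-1^0 = -1.
(a,b)_11: α=1, u≡5; β=5, v≡5 (mod 11); (5|11)=+1, (5|11)=+1; sign (−1)^1·+1^5·+1^1 = -1.
(a,b)_19: α=-1, u≡4; β=-4, v≡13 (mod 19); (4|19)=+1, (13|19)=-1; sign (−1)^0·+1^-4·-1^-1 = -1.
(a,b)_∞: sgn(-17974)=−, sgn(-214489)=−, so -1.
(a,b)_23: α=-2, u≡8; β=-4, v≡4 (mod 23); (8|23)=+1, (4|23)=+1; sign (−1)^0·+1^-4·+1^-2 = +1.
(a,b)_3: α=4, u≡2; β=8, v≡2 (mod 3); (2|3)=-1, (2|3)=-1; sign (−1)^0·-1^8·-1^4 = +1.
|Ram(-17974, -214489)| = 6, even; anisotropic at {11, 17, 19, 31, 37, ∞}.

[11, 17, 19, 31, 37, inf]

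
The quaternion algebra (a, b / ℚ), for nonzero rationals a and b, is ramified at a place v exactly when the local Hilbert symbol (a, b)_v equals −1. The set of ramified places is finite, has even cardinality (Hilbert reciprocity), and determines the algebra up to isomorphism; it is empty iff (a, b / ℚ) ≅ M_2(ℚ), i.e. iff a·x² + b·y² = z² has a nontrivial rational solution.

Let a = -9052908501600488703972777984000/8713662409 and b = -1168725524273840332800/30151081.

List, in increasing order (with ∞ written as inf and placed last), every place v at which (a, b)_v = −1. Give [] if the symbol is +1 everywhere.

[2, 5, 13, 31, 37, inf]

Mod squares: a ≡ -223665, b ≡ -962. Check v ∈ {∞, 2, 3, 5, 7, 11, 13, 17, 19, 31, 37}.
v=∞: -223665 < 0 and -962 < 0  ⇒  (a,b)_∞ = -1.
v=3: a=3^5·(≡1), b=3^2·(≡1) mod 3; (1|3)=+1, (1|3)=+1; (−1)^{5·2·1}·(+1)^2·(+1)^5 = +1.
v=17: a=17^-6·(≡16), b=17^-4·(≡10) mod 17; (16|17)=+1, (10|17)=-1; (−1)^{-6·-4·8}·(+1)^-4·(-1)^-6 = +1.
v=19: a=19^-2·(≡3), b=19^-2·(≡16) mod 19; (3|19)=-1, (16|19)=+1; (−1)^{-2·-2·9}·(-1)^-2·(+1)^-2 = +1.
v=7: a=7^2·(≡6), b=7^2·(≡4) mod 7; (6|7)=-1, (4|7)=+1; (−1)^{2·2·3}·(-1)^2·(+1)^2 = +1.
v=37: a=37^5·(≡8), b=37^3·(≡3) mod 37; (8|37)=-1, (3|37)=+1; (−1)^{5·3·18}·(-1)^3·(+1)^5 = -1.
v=5: a=5^3·(≡2), b=5^2·(≡3) mod 5; (2|5)=-1, (3|5)=-1; (−1)^{3·2·2}·(-1)^2·(-1)^3 = -1.
v=11: a=11^2·(≡1), b=11^2·(≡10) mod 11; (1|11)=+1, (10|11)=-1; (−1)^{2·2·5}·(+1)^2·(-1)^2 = +1.
v=2: v_2(a)=16, v_2(b)=13; units ≡ 7, 7 (mod 8); ε·ε+αω+βω = 1·1+16·0+13·0 ≡ 1  ⇒  (a,b)_2 = -1.
v=13: a=13^5·(≡2), b=13^3·(≡12) mod 13; (2|13)=-1, (12|13)=+1; (−1)^{5·3·6}·(-1)^3·(+1)^5 = -1.
v=31: a=31^3·(≡16), b=31^2·(≡27) mod 31; (16|31)=+1, (27|31)=-1; (−1)^{3·2·15}·(+1)^2·(-1)^3 = -1.
|Ram(-223665, -962)| = 6, even; anisotropic at {2, 5, 13, 31, 37, ∞}.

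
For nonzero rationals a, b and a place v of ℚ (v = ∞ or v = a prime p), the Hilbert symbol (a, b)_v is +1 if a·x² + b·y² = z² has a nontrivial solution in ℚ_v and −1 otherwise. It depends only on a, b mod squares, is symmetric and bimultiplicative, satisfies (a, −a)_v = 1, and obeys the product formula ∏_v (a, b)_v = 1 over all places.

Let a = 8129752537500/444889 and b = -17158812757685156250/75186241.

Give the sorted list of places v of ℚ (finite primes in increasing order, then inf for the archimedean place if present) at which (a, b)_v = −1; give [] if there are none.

Mod squares: a ≡ 1615, b ≡ -149226. Check v ∈ {∞, 2, 3, 5, 7, 11, 13, 17, 19, 23, 29, 43}.
v=2: v_2(a)=2, v_2(b)=1; units ≡ 7, 3 (mod 8); ε·ε+αω+βω = 1·1+2·1+1·0 ≡ 1  ⇒  (a,b)_2 = -1.
v=13: a=13^0·(≡3), b=13^-2·(≡3) mod 13; (3|13)=+1, (3|13)=+1; (−1)^{0·-2·6}·(+1)^-2·(+1)^0 = +1.
v=11: a=11^2·(≡9), b=11^1·(≡10) mod 11; (9|11)=+1, (10|11)=-1; (−1)^{2·1·5}·(+1)^1·(-1)^2 = +1.
v=5: a=5^5·(≡3), b=5^8·(≡1) mod 5; (3|5)=-1, (1|5)=+1; (−1)^{5·8·2}·(-1)^8·(+1)^5 = +1.
v=23: a=23^-2·(≡22), b=23^-2·(≡5) mod 23; (22|23)=-1, (5|23)=-1; (−1)^{-2·-2·11}·(-1)^-2·(-1)^-2 = +1.
v=7: a=7^0·(≡5), b=7^3·(≡4) mod 7; (5|7)=-1, (4|7)=+1; (−1)^{0·3·3}·(-1)^3·(+1)^0 = -1.
v=∞: 1615 > 0 and -149226 < 0  ⇒  (a,b)_∞ = +1.
v=43: a=43^2·(≡23), b=43^2·(≡32) mod 43; (23|43)=+1, (32|43)=-1; (−1)^{2·2·21}·(+1)^2·(-1)^2 = +1.
v=3: a=3^2·(≡1), b=3^3·(≡1) mod 3; (1|3)=+1, (1|3)=+1; (−1)^{2·3·1}·(+1)^3·(+1)^2 = +1.
v=29: a=29^-2·(≡23), b=29^-2·(≡14) mod 29; (23|29)=+1, (14|29)=-1; (−1)^{-2·-2·14}·(+1)^-2·(-1)^-2 = +1.
v=17: a=17^1·(≡6), b=17^1·(≡11) mod 17; (6|17)=-1, (11|17)=-1; (−1)^{1·1·8}·(-1)^1·(-1)^1 = +1.
v=19: a=19^1·(≡17), b=19^3·(≡8) mod 19; (17|19)=+1, (8|19)=-1; (−1)^{1·3·9}·(+1)^3·(-1)^1 = +1.
Ram(1615, -149226) = {2, 7}; no ℚ_2-point on the conic.

[2, 7]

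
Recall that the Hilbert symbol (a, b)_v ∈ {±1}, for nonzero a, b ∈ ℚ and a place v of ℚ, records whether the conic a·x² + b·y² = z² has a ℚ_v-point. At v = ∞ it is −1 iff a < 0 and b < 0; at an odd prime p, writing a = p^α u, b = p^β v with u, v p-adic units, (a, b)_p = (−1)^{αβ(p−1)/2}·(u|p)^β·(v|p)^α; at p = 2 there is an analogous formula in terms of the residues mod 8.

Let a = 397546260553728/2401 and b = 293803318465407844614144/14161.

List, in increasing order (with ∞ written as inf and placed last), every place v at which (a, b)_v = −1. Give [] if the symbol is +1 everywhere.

[3, 29, 31, 41]

(a, b) ≡ (92742, 186) mod (ℚ^×)²; places V = {2, 3, 7, 11, 13, 17, 29, 31, 41, ∞}.
(a,b)_11: α=2, u≡4; β=0, v≡2 (mod 11); (4|11)=+1, (2|11)=-1; sign (−1)^0·+1^0·-1^2 = +1.
(a,b)_2: α=13, β=21; u≡3, v≡5 (mod 8); ε(u)ε(v)=1·0, αω(v)=13·1, βω(u)=21·1; sum ≡ 0  ⇒  +1.
(a,b)_17: α=0, u≡14; β=-2, v≡4 (mod 17); (14|17)=-1, (4|17)=+1; sign (−1)^0·-1^-2·+1^0 = +1.
(a,b)_3: α=3, u≡2; β=9, v≡2 (mod 3); (2|3)=-1, (2|3)=-1; sign (−1)^1·-1^9·-1^3 = -1.
(a,b)_13: α=1, u≡12; β=2, v≡9 (mod 13); (12|13)=+1, (9|13)=+1; sign (−1)^0·+1^2·+1^1 = +1.
(a,b)_29: α=1, u≡2; β=2, v≡11 (mod 29); (2|29)=-1, (11|29)=-1; sign (−1)^0·-1^2·-1^1 = -1.
(a,b)_7: α=-4, u≡6; β=-2, v≡4 (mod 7); (6|7)=-1, (4|7)=+1; sign (−1)^0·-1^-2·+1^-4 = +1.
(a,b)_41: α=1, u≡29; β=2, v≡26 (mod 41); (29|41)=-1, (26|41)=-1; sign (−1)^0·-1^2·-1^1 = -1.
(a,b)_31: α=2, u≡24; β=3, v≡3 (mod 31); (24|31)=-1, (3|31)=-1; sign (−1)^0·-1^3·-1^2 = -1.
(a,b)_∞: sgn(92742)=+, sgn(186)=+, so +1.
(92742, 186 / ℚ) ramifies at {3, 29, 31, 41}: a division algebra.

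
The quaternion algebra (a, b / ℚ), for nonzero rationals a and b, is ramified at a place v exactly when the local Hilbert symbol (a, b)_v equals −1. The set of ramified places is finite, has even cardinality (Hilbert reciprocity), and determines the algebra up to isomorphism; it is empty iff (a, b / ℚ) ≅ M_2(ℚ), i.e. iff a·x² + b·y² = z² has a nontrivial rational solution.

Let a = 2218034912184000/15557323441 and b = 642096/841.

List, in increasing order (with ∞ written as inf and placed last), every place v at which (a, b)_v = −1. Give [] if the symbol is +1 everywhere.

Mod squares: a ≡ 35, b ≡ 91. Check v ∈ {∞, 2, 3, 5, 7, 11, 13, 17, 23, 29}.
v=17: a=17^-2·(≡13), b=17^0·(≡5) mod 17; (13|17)=+1, (5|17)=-1; (−1)^{-2·0·8}·(+1)^0·(-1)^-2 = +1.
v=13: a=13^2·(≡3), b=13^1·(≡2) mod 13; (3|13)=+1, (2|13)=-1; (−1)^{2·1·6}·(+1)^1·(-1)^2 = +1.
v=29: a=29^-2·(≡22), b=29^-2·(≡7) mod 29; (22|29)=+1, (7|29)=+1; (−1)^{-2·-2·14}·(+1)^-2·(+1)^-2 = +1.
v=23: a=23^-2·(≡13), b=23^0·(≡11) mod 23; (13|23)=+1, (11|23)=-1; (−1)^{-2·0·11}·(+1)^0·(-1)^-2 = +1.
v=11: a=11^-2·(≡2), b=11^0·(≡3) mod 11; (2|11)=-1, (3|11)=+1; (−1)^{-2·0·5}·(-1)^0·(+1)^-2 = +1.
v=7: a=7^3·(≡6), b=7^3·(≡3) mod 7; (6|7)=-1, (3|7)=-1; (−1)^{3·3·3}·(-1)^3·(-1)^3 = -1.
v=2: v_2(a)=6, v_2(b)=4; units ≡ 3, 3 (mod 8); ε·ε+αω+βω = 1·1+6·1+4·1 ≡ 1  ⇒  (a,b)_2 = -1.
v=∞: 35 > 0 and 91 > 0  ⇒  (a,b)_∞ = +1.
v=5: a=5^3·(≡2), b=5^0·(≡1) mod 5; (2|5)=-1, (1|5)=+1; (−1)^{3·0·2}·(-1)^0·(+1)^3 = +1.
v=3: a=3^14·(≡2), b=3^2·(≡1) mod 3; (2|3)=-1, (1|3)=+1; (−1)^{14·2·1}·(-1)^2·(+1)^14 = +1.
(35, 91 / ℚ) ramifies at {2, 7}: a division algebra.

[2, 7]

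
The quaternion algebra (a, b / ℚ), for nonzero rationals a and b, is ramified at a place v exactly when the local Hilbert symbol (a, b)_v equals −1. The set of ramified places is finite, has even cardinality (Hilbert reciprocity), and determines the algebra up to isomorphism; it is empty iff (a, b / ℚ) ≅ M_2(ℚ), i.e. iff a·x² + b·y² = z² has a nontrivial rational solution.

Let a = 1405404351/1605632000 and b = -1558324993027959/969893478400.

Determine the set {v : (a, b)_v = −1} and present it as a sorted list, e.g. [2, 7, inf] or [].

Mod squares: a ≡ 195, b ≡ -6006. Check v ∈ {∞, 2, 3, 5, 7, 11, 13, 23, 29, 31}.
v=3: a=3^5·(≡2), b=3^13·(≡2) mod 3; (2|3)=-1, (2|3)=-1; (−1)^{5·13·1}·(-1)^13·(-1)^5 = -1.
v=7: a=7^-2·(≡6), b=7^-1·(≡5) mod 7; (6|7)=-1, (5|7)=-1; (−1)^{-2·-1·3}·(-1)^-1·(-1)^-2 = -1.
v=23: a=23^2·(≡11), b=23^2·(≡7) mod 23; (11|23)=-1, (7|23)=-1; (−1)^{2·2·11}·(-1)^2·(-1)^2 = +1.
v=29: a=29^2·(≡8), b=29^2·(≡27) mod 29; (8|29)=-1, (27|29)=-1; (−1)^{2·2·14}·(-1)^2·(-1)^2 = +1.
v=∞: 195 > 0 and -6006 < 0  ⇒  (a,b)_∞ = +1.
v=2: v_2(a)=-18, v_2(b)=-19; units ≡ 3, 5 (mod 8); ε·ε+αω+βω = 1·0+-18·1+-19·1 ≡ 1  ⇒  (a,b)_2 = -1.
v=11: a=11^0·(≡2), b=11^-1·(≡1) mod 11; (2|11)=-1, (1|11)=+1; (−1)^{0·-1·5}·(-1)^-1·(+1)^0 = -1.
v=31: a=31^0·(≡5), b=31^-2·(≡16) mod 31; (5|31)=+1, (16|31)=+1; (−1)^{0·-2·15}·(+1)^-2·(+1)^0 = +1.
v=13: a=13^1·(≡6), b=13^3·(≡2) mod 13; (6|13)=-1, (2|13)=-1; (−1)^{1·3·6}·(-1)^3·(-1)^1 = +1.
v=5: a=5^-3·(≡1), b=5^-2·(≡1) mod 5; (1|5)=+1, (1|5)=+1; (−1)^{-3·-2·2}·(+1)^-2·(+1)^-3 = +1.
|Ram(195, -6006)| = 4, even; anisotropic at {2, 3, 7, 11}.

[2, 3, 7, 11]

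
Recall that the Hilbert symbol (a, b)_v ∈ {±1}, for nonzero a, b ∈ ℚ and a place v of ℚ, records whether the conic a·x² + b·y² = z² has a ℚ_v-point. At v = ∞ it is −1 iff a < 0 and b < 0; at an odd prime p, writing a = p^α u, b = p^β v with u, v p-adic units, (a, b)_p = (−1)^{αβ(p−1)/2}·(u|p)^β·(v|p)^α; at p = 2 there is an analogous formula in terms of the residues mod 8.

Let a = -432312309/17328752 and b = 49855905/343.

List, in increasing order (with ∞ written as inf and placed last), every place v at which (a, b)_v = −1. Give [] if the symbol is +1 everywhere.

Mod squares: a ≡ -667, b ≡ 11935. Check v ∈ {∞, 2, 3, 5, 7, 11, 13, 19, 23, 29, 31}.
v=13: a=13^2·(≡12), b=13^0·(≡12) mod 13; (12|13)=+1, (12|13)=+1; (−1)^{2·0·6}·(+1)^0·(+1)^2 = +1.
v=5: a=5^0·(≡3), b=5^1·(≡2) mod 5; (3|5)=-1, (2|5)=-1; (−1)^{0·1·2}·(-1)^1·(-1)^0 = -1.
v=31: a=31^-2·(≡29), b=31^1·(≡3) mod 31; (29|31)=-1, (3|31)=-1; (−1)^{-2·1·15}·(-1)^1·(-1)^-2 = -1.
v=∞: -667 < 0 and 11935 > 0  ⇒  (a,b)_∞ = +1.
v=7: a=7^-2·(≡5), b=7^-3·(≡1) mod 7; (5|7)=-1, (1|7)=+1; (−1)^{-2·-3·3}·(-1)^-3·(+1)^-2 = -1.
v=23: a=23^-1·(≡10), b=23^0·(≡11) mod 23; (10|23)=-1, (11|23)=-1; (−1)^{-1·0·11}·(-1)^0·(-1)^-1 = -1.
v=3: a=3^6·(≡2), b=3^4·(≡1) mod 3; (2|3)=-1, (1|3)=+1; (−1)^{6·4·1}·(-1)^4·(+1)^6 = +1.
v=19: a=19^0·(≡1), b=19^2·(≡13) mod 19; (1|19)=+1, (13|19)=-1; (−1)^{0·2·9}·(+1)^2·(-1)^0 = +1.
v=29: a=29^1·(≡20), b=29^0·(≡5) mod 29; (20|29)=+1, (5|29)=+1; (−1)^{1·0·14}·(+1)^0·(+1)^1 = +1.
v=11: a=11^2·(≡4), b=11^1·(≡7) mod 11; (4|11)=+1, (7|11)=-1; (−1)^{2·1·5}·(+1)^1·(-1)^2 = +1.
v=2: v_2(a)=-4, v_2(b)=0; units ≡ 5, 7 (mod 8); ε·ε+αω+βω = 0·1+-4·0+0·1 ≡ 0  ⇒  (a,b)_2 = +1.
(-667, 11935 / ℚ) ramifies at {5, 7, 23, 31}: a division algebra.

[5, 7, 23, 31]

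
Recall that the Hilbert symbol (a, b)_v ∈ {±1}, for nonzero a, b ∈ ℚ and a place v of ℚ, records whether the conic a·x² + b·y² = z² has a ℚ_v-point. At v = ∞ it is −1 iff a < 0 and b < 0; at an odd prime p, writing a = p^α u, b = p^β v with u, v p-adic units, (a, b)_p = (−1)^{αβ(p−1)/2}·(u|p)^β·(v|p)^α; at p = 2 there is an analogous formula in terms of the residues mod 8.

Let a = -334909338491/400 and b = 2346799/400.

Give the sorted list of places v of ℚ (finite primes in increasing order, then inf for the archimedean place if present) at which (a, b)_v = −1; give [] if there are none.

[7, 13, 17, 19, 29, 41]

(a, b) ≡ (-4992611, 2346799) mod (ℚ^×)²; places V = {2, 5, 7, 13, 17, 19, 29, 37, 41, ∞}.
(a,b)_∞: sgn(-4992611)=−, sgn(2346799)=+, so +1.
(a,b)_13: α=1, u≡9; β=1, v≡7 (mod 13); (9|13)=+1, (7|13)=-1; sign (−1)^0·+1^1·-1^1 = -1.
(a,b)_41: α=1, u≡21; β=1, v≡12 (mod 41); (21|41)=+1, (12|41)=-1; sign (−1)^0·+1^1·-1^1 = -1.
(a,b)_2: α=-4, β=-4; u≡5, v≡7 (mod 8); ε(u)ε(v)=0·1, αω(v)=-4·0, βω(u)=-4·1; sum ≡ 0  ⇒  +1.
(a,b)_37: α=2, u≡1; β=1, v≡4 (mod 37); (1|37)=+1, (4|37)=+1; sign (−1)^0·+1^1·+1^2 = +1.
(a,b)_7: α=2, u≡3; β=1, v≡6 (mod 7); (3|7)=-1, (6|7)=-1; sign (−1)^0·-1^1·-1^2 = -1.
(a,b)_29: α=1, u≡10; β=0, v≡14 (mod 29); (10|29)=-1, (14|29)=-1; sign (−1)^0·-1^0·-1^1 = -1.
(a,b)_5: α=-2, u≡4; β=-2, v≡4 (mod 5); (4|5)=+1, (4|5)=+1; sign (−1)^0·+1^-2·+1^-2 = +1.
(a,b)_17: α=1, u≡16; β=1, v≡14 (mod 17); (16|17)=+1, (14|17)=-1; sign (−1)^0·+1^1·-1^1 = -1.
(a,b)_19: α=1, u≡11; β=0, v≡14 (mod 19); (11|19)=+1, (14|19)=-1; sign (−1)^0·+1^0·-1^1 = -1.
(-4992611, 2346799 / ℚ) ramifies at {7, 13, 17, 19, 29, 41}: a division algebra.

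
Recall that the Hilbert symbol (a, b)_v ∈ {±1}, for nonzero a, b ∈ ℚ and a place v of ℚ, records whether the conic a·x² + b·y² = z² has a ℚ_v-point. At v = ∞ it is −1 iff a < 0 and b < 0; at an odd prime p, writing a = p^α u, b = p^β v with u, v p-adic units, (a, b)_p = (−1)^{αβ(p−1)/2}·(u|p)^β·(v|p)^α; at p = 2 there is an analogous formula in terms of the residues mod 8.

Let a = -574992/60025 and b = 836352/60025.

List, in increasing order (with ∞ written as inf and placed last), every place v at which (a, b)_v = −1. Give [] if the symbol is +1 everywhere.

Mod squares: a ≡ -33, b ≡ 3. Check v ∈ {∞, 2, 3, 5, 7, 11}.
v=5: a=5^-2·(≡3), b=5^-2·(≡2) mod 5; (3|5)=-1, (2|5)=-1; (−1)^{-2·-2·2}·(-1)^-2·(-1)^-2 = +1.
v=7: a=7^-4·(≡4), b=7^-4·(≡5) mod 7; (4|7)=+1, (5|7)=-1; (−1)^{-4·-4·3}·(+1)^-4·(-1)^-4 = +1.
v=11: a=11^3·(≡7), b=11^2·(≡9) mod 11; (7|11)=-1, (9|11)=+1; (−1)^{3·2·5}·(-1)^2·(+1)^3 = +1.
v=2: v_2(a)=4, v_2(b)=8; units ≡ 7, 3 (mod 8); ε·ε+αω+βω = 1·1+4·1+8·0 ≡ 1  ⇒  (a,b)_2 = -1.
v=3: a=3^3·(≡1), b=3^3·(≡1) mod 3; (1|3)=+1, (1|3)=+1; (−1)^{3·3·1}·(+1)^3·(+1)^3 = -1.
v=∞: -33 < 0 and 3 > 0  ⇒  (a,b)_∞ = +1.
Ram(-33, 3) = {2, 3}; no ℚ_2-point on the conic.

[2, 3]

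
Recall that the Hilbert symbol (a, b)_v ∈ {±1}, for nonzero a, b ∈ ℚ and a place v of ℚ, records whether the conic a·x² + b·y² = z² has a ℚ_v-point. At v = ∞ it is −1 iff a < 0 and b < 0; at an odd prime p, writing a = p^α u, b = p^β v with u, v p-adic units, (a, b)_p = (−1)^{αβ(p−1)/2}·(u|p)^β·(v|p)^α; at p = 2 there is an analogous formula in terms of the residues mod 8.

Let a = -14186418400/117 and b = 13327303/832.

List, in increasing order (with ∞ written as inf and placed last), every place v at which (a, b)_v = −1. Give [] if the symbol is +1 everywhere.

Mod squares: a ≡ -461058598, b ≡ 1431859. Check v ∈ {∞, 2, 3, 5, 7, 11, 13, 17, 19, 23, 31}.
v=17: a=17^1·(≡8), b=17^1·(≡13) mod 17; (8|17)=+1, (13|17)=+1; (−1)^{1·1·8}·(+1)^1·(+1)^1 = +1.
v=3: a=3^-2·(≡2), b=3^0·(≡1) mod 3; (2|3)=-1, (1|3)=+1; (−1)^{-2·0·1}·(-1)^0·(+1)^-2 = +1.
v=7: a=7^1·(≡3), b=7^0·(≡4) mod 7; (3|7)=-1, (4|7)=+1; (−1)^{1·0·3}·(-1)^0·(+1)^1 = +1.
v=23: a=23^1·(≡22), b=23^0·(≡17) mod 23; (22|23)=-1, (17|23)=-1; (−1)^{1·0·11}·(-1)^0·(-1)^1 = -1.
v=∞: -461058598 < 0 and 1431859 > 0  ⇒  (a,b)_∞ = +1.
v=5: a=5^2·(≡2), b=5^0·(≡4) mod 5; (2|5)=-1, (4|5)=+1; (−1)^{2·0·2}·(-1)^0·(+1)^2 = +1.
v=31: a=31^1·(≡13), b=31^1·(≡30) mod 31; (13|31)=-1, (30|31)=-1; (−1)^{1·1·15}·(-1)^1·(-1)^1 = -1.
v=13: a=13^-1·(≡6), b=13^-1·(≡11) mod 13; (6|13)=-1, (11|13)=-1; (−1)^{-1·-1·6}·(-1)^-1·(-1)^-1 = +1.
v=2: v_2(a)=5, v_2(b)=-6; units ≡ 5, 3 (mod 8); ε·ε+αω+βω = 0·1+5·1+-6·1 ≡ 1  ⇒  (a,b)_2 = -1.
v=11: a=11^1·(≡9), b=11^3·(≡2) mod 11; (9|11)=+1, (2|11)=-1; (−1)^{1·3·5}·(+1)^3·(-1)^1 = +1.
v=19: a=19^1·(≡7), b=19^1·(≡6) mod 19; (7|19)=+1, (6|19)=+1; (−1)^{1·1·9}·(+1)^1·(+1)^1 = -1.
(-461058598, 1431859 / ℚ) ramifies at {2, 19, 23, 31}: a division algebra.

[2, 19, 23, 31]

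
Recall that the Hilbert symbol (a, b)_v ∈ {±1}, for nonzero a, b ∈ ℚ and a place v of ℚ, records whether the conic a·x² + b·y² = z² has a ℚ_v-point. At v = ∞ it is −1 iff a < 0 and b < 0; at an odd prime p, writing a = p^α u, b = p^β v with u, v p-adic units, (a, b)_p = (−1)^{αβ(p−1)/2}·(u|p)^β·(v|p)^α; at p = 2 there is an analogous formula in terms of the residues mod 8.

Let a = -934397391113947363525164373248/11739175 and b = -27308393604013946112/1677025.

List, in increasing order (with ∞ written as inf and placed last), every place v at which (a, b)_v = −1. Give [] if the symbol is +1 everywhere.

Mod squares: a ≡ -91, b ≡ -13. Check v ∈ {∞, 2, 3, 5, 7, 13, 17, 19, 31, 37, 47}.
v=5: a=5^-2·(≡1), b=5^-2·(≡3) mod 5; (1|5)=+1, (3|5)=-1; (−1)^{-2·-2·2}·(+1)^-2·(-1)^-2 = +1.
v=19: a=19^2·(≡4), b=19^2·(≡6) mod 19; (4|19)=+1, (6|19)=+1; (−1)^{2·2·9}·(+1)^2·(+1)^2 = +1.
v=31: a=31^2·(≡8), b=31^0·(≡7) mod 31; (8|31)=+1, (7|31)=+1; (−1)^{2·0·15}·(+1)^0·(+1)^2 = +1.
v=37: a=37^-2·(≡14), b=37^-2·(≡19) mod 37; (14|37)=-1, (19|37)=-1; (−1)^{-2·-2·18}·(-1)^-2·(-1)^-2 = +1.
v=3: a=3^12·(≡2), b=3^6·(≡2) mod 3; (2|3)=-1, (2|3)=-1; (−1)^{12·6·1}·(-1)^6·(-1)^12 = +1.
v=13: a=13^5·(≡11), b=13^3·(≡9) mod 13; (11|13)=-1, (9|13)=+1; (−1)^{5·3·6}·(-1)^3·(+1)^5 = -1.
v=2: v_2(a)=8, v_2(b)=8; units ≡ 5, 3 (mod 8); ε·ε+αω+βω = 0·1+8·1+8·1 ≡ 0  ⇒  (a,b)_2 = +1.
v=17: a=17^6·(≡3), b=17^4·(≡4) mod 17; (3|17)=-1, (4|17)=+1; (−1)^{6·4·8}·(-1)^4·(+1)^6 = +1.
v=∞: -91 < 0 and -13 < 0  ⇒  (a,b)_∞ = -1.
v=47: a=47^2·(≡18), b=47^2·(≡25) mod 47; (18|47)=+1, (25|47)=+1; (−1)^{2·2·23}·(+1)^2·(+1)^2 = +1.
v=7: a=7^-3·(≡1), b=7^-2·(≡2) mod 7; (1|7)=+1, (2|7)=+1; (−1)^{-3·-2·3}·(+1)^-2·(+1)^-3 = +1.
Ram(-91, -13) = {13, ∞}; no ℚ_13-point on the conic.

[13, inf]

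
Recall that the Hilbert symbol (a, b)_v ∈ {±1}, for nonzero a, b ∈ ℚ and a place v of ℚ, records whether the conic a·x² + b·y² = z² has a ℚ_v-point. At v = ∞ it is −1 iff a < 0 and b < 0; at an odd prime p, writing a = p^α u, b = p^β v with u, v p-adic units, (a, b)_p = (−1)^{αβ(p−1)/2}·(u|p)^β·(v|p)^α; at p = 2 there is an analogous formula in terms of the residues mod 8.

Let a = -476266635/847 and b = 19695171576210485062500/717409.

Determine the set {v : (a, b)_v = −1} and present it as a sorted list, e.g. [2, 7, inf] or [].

[]

(a, b) ≡ (-8645, 5681) mod (ℚ^×)²; places V = {2, 3, 5, 7, 11, 13, 19, 23, ∞}.
(a,b)_23: α=2, u≡18; β=5, v≡7 (mod 23); (18|23)=+1, (7|23)=-1; sign (−1)^0·+1^5·-1^2 = +1.
(a,b)_19: α=1, u≡17; β=5, v≡10 (mod 19); (17|19)=+1, (10|19)=-1; sign (−1)^1·+1^5·-1^1 = +1.
(a,b)_7: α=-1, u≡1; β=-2, v≡4 (mod 7); (1|7)=+1, (4|7)=+1; sign (−1)^0·+1^-2·+1^-1 = +1.
(a,b)_11: α=-2, u≡5; β=-4, v≡9 (mod 11); (5|11)=+1, (9|11)=+1; sign (−1)^0·+1^-4·+1^-2 = +1.
(a,b)_13: α=1, u≡8; β=3, v≡6 (mod 13); (8|13)=-1, (6|13)=-1; sign (−1)^0·-1^3·-1^1 = +1.
(a,b)_2: α=0, β=2; u≡3, v≡1 (mod 8); ε(u)ε(v)=1·0, αω(v)=0·0, βω(u)=2·1; sum ≡ 0  ⇒  +1.
(a,b)_3: α=6, u≡1; β=2, v≡2 (mod 3); (1|3)=+1, (2|3)=-1; sign (−1)^0·+1^2·-1^6 = +1.
(a,b)_∞: sgn(-8645)=−, sgn(5681)=+, so +1.
(a,b)_5: α=1, u≡4; β=6, v≡1 (mod 5); (4|5)=+1, (1|5)=+1; sign (−1)^0·+1^6·+1^1 = +1.
Every local symbol is +1, so the conic -8645·x² + 5681·y² = z² has ℚ_v-points for all v and hence a ℚ-point; (a, b / ℚ) ≅ M_2(ℚ).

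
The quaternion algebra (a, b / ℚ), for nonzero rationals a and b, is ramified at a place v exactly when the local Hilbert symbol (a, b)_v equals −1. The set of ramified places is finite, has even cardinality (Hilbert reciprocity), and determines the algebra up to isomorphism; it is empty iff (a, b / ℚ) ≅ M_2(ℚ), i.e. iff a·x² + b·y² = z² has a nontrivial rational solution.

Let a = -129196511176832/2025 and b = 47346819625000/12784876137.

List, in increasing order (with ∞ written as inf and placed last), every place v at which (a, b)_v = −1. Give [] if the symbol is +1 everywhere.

[2, 23]

Mod squares: a ≡ -2, b ≡ 28842. Check v ∈ {∞, 2, 3, 5, 7, 11, 19, 23}.
v=19: a=19^4·(≡4), b=19^3·(≡17) mod 19; (4|19)=+1, (17|19)=+1; (−1)^{4·3·9}·(+1)^3·(+1)^4 = +1.
v=∞: -2 < 0 and 28842 > 0  ⇒  (a,b)_∞ = +1.
v=3: a=3^-4·(≡1), b=3^-19·(≡2) mod 3; (1|3)=+1, (2|3)=-1; (−1)^{-4·-19·1}·(+1)^-19·(-1)^-4 = +1.
v=5: a=5^-2·(≡3), b=5^6·(≡3) mod 5; (3|5)=-1, (3|5)=-1; (−1)^{-2·6·2}·(-1)^6·(-1)^-2 = +1.
v=7: a=7^0·(≡3), b=7^4·(≡1) mod 7; (3|7)=-1, (1|7)=+1; (−1)^{0·4·3}·(-1)^4·(+1)^0 = +1.
v=23: a=23^2·(≡22), b=23^1·(≡6) mod 23; (22|23)=-1, (6|23)=+1; (−1)^{2·1·11}·(-1)^1·(+1)^2 = -1.
v=11: a=11^4·(≡5), b=11^-1·(≡4) mod 11; (5|11)=+1, (4|11)=+1; (−1)^{4·-1·5}·(+1)^-1·(+1)^4 = +1.
v=2: v_2(a)=7, v_2(b)=3; units ≡ 7, 5 (mod 8); ε·ε+αω+βω = 1·0+7·1+3·0 ≡ 1  ⇒  (a,b)_2 = -1.
(-2, 28842 / ℚ) ramifies at {2, 23}: a division algebra.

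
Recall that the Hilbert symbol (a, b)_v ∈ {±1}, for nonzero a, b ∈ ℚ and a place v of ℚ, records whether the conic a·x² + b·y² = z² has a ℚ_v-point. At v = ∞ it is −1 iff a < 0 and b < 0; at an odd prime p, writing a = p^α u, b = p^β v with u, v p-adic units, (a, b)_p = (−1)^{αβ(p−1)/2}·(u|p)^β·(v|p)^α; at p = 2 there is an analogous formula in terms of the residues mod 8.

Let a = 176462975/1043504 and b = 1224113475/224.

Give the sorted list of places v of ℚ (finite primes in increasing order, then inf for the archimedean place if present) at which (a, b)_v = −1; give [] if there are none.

(a, b) ≡ (46189, 4056234) mod (ℚ^×)²; places V = {2, 3, 5, 7, 11, 13, 17, 19, 23, 41, ∞}.
(a,b)_11: α=-3, u≡6; β=0, v≡6 (mod 11); (6|11)=-1, (6|11)=-1; sign (−1)^0·-1^0·-1^-3 = -1.
(a,b)_7: α=-2, u≡5; β=-1, v≡1 (mod 7); (5|7)=-1, (1|7)=+1; sign (−1)^0·-1^-1·+1^-2 = -1.
(a,b)_5: α=2, u≡1; β=2, v≡1 (mod 5); (1|5)=+1, (1|5)=+1; sign (−1)^0·+1^2·+1^2 = +1.
(a,b)_2: α=-4, β=-5; u≡5, v≡5 (mod 8); ε(u)ε(v)=0·0, αω(v)=-4·1, βω(u)=-5·1; sum ≡ 1  ⇒  -1.
(a,b)_41: α=2, u≡39; β=0, v≡35 (mod 41); (39|41)=+1, (35|41)=-1; sign (−1)^0·+1^0·-1^2 = +1.
(a,b)_∞: sgn(46189)=+, sgn(4056234)=+, so +1.
(a,b)_19: α=1, u≡8; β=1, v≡14 (mod 19); (8|19)=-1, (14|19)=-1; sign (−1)^1·-1^1·-1^1 = -1.
(a,b)_17: α=1, u≡6; β=1, v≡10 (mod 17); (6|17)=-1, (10|17)=-1; sign (−1)^0·-1^1·-1^1 = +1.
(a,b)_23: α=0, u≡22; β=1, v≡11 (mod 23); (22|23)=-1, (11|23)=-1; sign (−1)^0·-1^1·-1^0 = -1.
(a,b)_13: α=1, u≡3; β=3, v≡7 (mod 13); (3|13)=+1, (7|13)=-1; sign (−1)^0·+1^3·-1^1 = -1.
(a,b)_3: α=0, u≡1; β=1, v≡2 (mod 3); (1|3)=+1, (2|3)=-1; sign (−1)^0·+1^1·-1^0 = +1.
Ram(46189, 4056234) = {2, 7, 11, 13, 19, 23}; no ℚ_2-point on the conic.

[2, 7, 11, 13, 19, 23]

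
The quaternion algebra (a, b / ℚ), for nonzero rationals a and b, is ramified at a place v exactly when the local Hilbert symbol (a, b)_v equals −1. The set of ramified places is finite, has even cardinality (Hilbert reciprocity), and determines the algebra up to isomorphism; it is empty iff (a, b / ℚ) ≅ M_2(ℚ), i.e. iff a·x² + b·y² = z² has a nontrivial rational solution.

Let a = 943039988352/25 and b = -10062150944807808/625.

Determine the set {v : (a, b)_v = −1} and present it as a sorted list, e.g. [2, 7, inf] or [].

[2, 29]

(a, b) ≡ (58, -102718) mod (ℚ^×)²; places V = {2, 3, 5, 7, 11, 23, 29, ∞}.
(a,b)_5: α=-2, u≡2; β=-4, v≡2 (mod 5); (2|5)=-1, (2|5)=-1; sign (−1)^0·-1^-4·-1^-2 = +1.
(a,b)_11: α=2, u≡4; β=1, v≡5 (mod 11); (4|11)=+1, (5|11)=+1; sign (−1)^0·+1^1·+1^2 = +1.
(a,b)_∞: sgn(58)=+, sgn(-102718)=−, so +1.
(a,b)_29: α=1, u≡14; β=1, v≡23 (mod 29); (14|29)=-1, (23|29)=+1; sign (−1)^0·-1^1·+1^1 = -1.
(a,b)_2: α=7, β=7; u≡5, v≡1 (mod 8); ε(u)ε(v)=0·0, αω(v)=7·0, βω(u)=7·1; sum ≡ 1  ⇒  -1.
(a,b)_23: α=2, u≡6; β=3, v≡5 (mod 23); (6|23)=+1, (5|23)=-1; sign (−1)^0·+1^3·-1^2 = +1.
(a,b)_3: α=4, u≡1; β=10, v≡2 (mod 3); (1|3)=+1, (2|3)=-1; sign (−1)^0·+1^10·-1^4 = +1.
(a,b)_7: α=2, u≡2; β=3, v≡5 (mod 7); (2|7)=+1, (5|7)=-1; sign (−1)^0·+1^3·-1^2 = +1.
|Ram(58, -102718)| = 2, even; anisotropic at {2, 29}.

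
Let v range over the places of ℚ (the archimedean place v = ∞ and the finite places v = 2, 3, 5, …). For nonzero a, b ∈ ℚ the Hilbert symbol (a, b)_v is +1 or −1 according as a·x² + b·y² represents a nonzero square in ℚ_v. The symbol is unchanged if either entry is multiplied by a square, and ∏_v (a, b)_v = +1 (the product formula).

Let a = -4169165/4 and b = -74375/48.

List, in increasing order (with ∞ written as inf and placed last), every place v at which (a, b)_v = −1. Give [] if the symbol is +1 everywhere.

Mod squares: a ≡ -85085, b ≡ -357. Check v ∈ {∞, 2, 3, 5, 7, 11, 13, 17}.
v=11: a=11^1·(≡3), b=11^0·(≡10) mod 11; (3|11)=+1, (10|11)=-1; (−1)^{1·0·5}·(+1)^0·(-1)^1 = -1.
v=7: a=7^3·(≡1), b=7^1·(≡6) mod 7; (1|7)=+1, (6|7)=-1; (−1)^{3·1·3}·(+1)^1·(-1)^3 = +1.
v=5: a=5^1·(≡3), b=5^4·(≡2) mod 5; (3|5)=-1, (2|5)=-1; (−1)^{1·4·2}·(-1)^4·(-1)^1 = -1.
v=∞: -85085 < 0 and -357 < 0  ⇒  (a,b)_∞ = -1.
v=13: a=13^1·(≡11), b=13^0·(≡7) mod 13; (11|13)=-1, (7|13)=-1; (−1)^{1·0·6}·(-1)^0·(-1)^1 = -1.
v=3: a=3^0·(≡1), b=3^-1·(≡1) mod 3; (1|3)=+1, (1|3)=+1; (−1)^{0·-1·1}·(+1)^-1·(+1)^0 = +1.
v=2: v_2(a)=-2, v_2(b)=-4; units ≡ 3, 3 (mod 8); ε·ε+αω+βω = 1·1+-2·1+-4·1 ≡ 1  ⇒  (a,b)_2 = -1.
v=17: a=17^1·(≡12), b=17^1·(≡2) mod 17; (12|17)=-1, (2|17)=+1; (−1)^{1·1·8}·(-1)^1·(+1)^1 = -1.
|Ram(-85085, -357)| = 6, even; anisotropic at {2, 5, 11, 13, 17, ∞}.

[2, 5, 11, 13, 17, inf]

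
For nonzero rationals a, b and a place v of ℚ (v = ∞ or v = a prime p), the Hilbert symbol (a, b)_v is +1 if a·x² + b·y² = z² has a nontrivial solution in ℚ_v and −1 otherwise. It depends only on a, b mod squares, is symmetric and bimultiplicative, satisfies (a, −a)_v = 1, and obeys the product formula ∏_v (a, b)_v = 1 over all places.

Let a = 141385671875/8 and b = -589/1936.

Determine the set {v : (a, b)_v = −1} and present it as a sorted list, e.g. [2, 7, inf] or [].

[7, 19]

Mod squares: a ≡ 369334, b ≡ -589. Check v ∈ {∞, 2, 5, 7, 11, 19, 23, 31, 37}.
v=37: a=37^1·(≡8), b=37^0·(≡28) mod 37; (8|37)=-1, (28|37)=+1; (−1)^{1·0·18}·(-1)^0·(+1)^1 = +1.
v=7: a=7^3·(≡5), b=7^0·(≡5) mod 7; (5|7)=-1, (5|7)=-1; (−1)^{3·0·3}·(-1)^0·(-1)^3 = -1.
v=11: a=11^0·(≡1), b=11^-2·(≡1) mod 11; (1|11)=+1, (1|11)=+1; (−1)^{0·-2·5}·(+1)^-2·(+1)^0 = +1.
v=31: a=31^1·(≡19), b=31^1·(≡23) mod 31; (19|31)=+1, (23|31)=-1; (−1)^{1·1·15}·(+1)^1·(-1)^1 = +1.
v=∞: 369334 > 0 and -589 < 0  ⇒  (a,b)_∞ = +1.
v=2: v_2(a)=-3, v_2(b)=-4; units ≡ 3, 3 (mod 8); ε·ε+αω+βω = 1·1+-3·1+-4·1 ≡ 0  ⇒  (a,b)_2 = +1.
v=19: a=19^0·(≡15), b=19^1·(≡6) mod 19; (15|19)=-1, (6|19)=+1; (−1)^{0·1·9}·(-1)^1·(+1)^0 = -1.
v=5: a=5^6·(≡1), b=5^0·(≡1) mod 5; (1|5)=+1, (1|5)=+1; (−1)^{6·0·2}·(+1)^0·(+1)^6 = +1.
v=23: a=23^1·(≡6), b=23^0·(≡8) mod 23; (6|23)=+1, (8|23)=+1; (−1)^{1·0·11}·(+1)^0·(+1)^1 = +1.
(369334, -589 / ℚ) ramifies at {7, 19}: a division algebra.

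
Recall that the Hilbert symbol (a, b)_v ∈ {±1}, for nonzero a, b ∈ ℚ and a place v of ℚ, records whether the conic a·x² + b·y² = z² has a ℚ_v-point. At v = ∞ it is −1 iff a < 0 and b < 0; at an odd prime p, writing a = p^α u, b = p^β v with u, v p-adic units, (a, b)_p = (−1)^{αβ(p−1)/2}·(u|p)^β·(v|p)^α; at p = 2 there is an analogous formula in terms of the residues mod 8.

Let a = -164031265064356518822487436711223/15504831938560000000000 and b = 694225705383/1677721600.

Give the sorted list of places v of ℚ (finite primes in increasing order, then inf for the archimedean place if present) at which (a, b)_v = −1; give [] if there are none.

Mod squares: a ≡ -47, b ≡ 173383. Check v ∈ {∞, 2, 3, 5, 7, 13, 17, 19, 23, 29, 31, 47}.
v=5: a=5^-10·(≡3), b=5^-2·(≡2) mod 5; (3|5)=-1, (2|5)=-1; (−1)^{-10·-2·2}·(-1)^-2·(-1)^-10 = +1.
v=29: a=29^4·(≡8), b=29^2·(≡11) mod 29; (8|29)=-1, (11|29)=-1; (−1)^{4·2·14}·(-1)^2·(-1)^4 = +1.
v=19: a=19^-2·(≡12), b=19^0·(≡18) mod 19; (12|19)=-1, (18|19)=-1; (−1)^{-2·0·9}·(-1)^0·(-1)^-2 = +1.
v=17: a=17^2·(≡1), b=17^1·(≡4) mod 17; (1|17)=+1, (4|17)=+1; (−1)^{2·1·8}·(+1)^1·(+1)^2 = +1.
v=31: a=31^2·(≡30), b=31^1·(≡15) mod 31; (30|31)=-1, (15|31)=-1; (−1)^{2·1·15}·(-1)^1·(-1)^2 = -1.
v=3: a=3^8·(≡1), b=3^2·(≡1) mod 3; (1|3)=+1, (1|3)=+1; (−1)^{8·2·1}·(+1)^2·(+1)^8 = +1.
v=13: a=13^2·(≡2), b=13^0·(≡6) mod 13; (2|13)=-1, (6|13)=-1; (−1)^{2·0·6}·(-1)^0·(-1)^2 = +1.
v=23: a=23^6·(≡10), b=23^2·(≡2) mod 23; (10|23)=-1, (2|23)=+1; (−1)^{6·2·11}·(-1)^2·(+1)^6 = +1.
v=∞: -47 < 0 and 173383 > 0  ⇒  (a,b)_∞ = +1.
v=2: v_2(a)=-42, v_2(b)=-26; units ≡ 1, 7 (mod 8); ε·ε+αω+βω = 0·1+-42·0+-26·0 ≡ 0  ⇒  (a,b)_2 = +1.
v=7: a=7^2·(≡1), b=7^1·(≡5) mod 7; (1|7)=+1, (5|7)=-1; (−1)^{2·1·3}·(+1)^1·(-1)^2 = +1.
v=47: a=47^3·(≡29), b=47^1·(≡46) mod 47; (29|47)=-1, (46|47)=-1; (−1)^{3·1·23}·(-1)^1·(-1)^3 = -1.
(-47, 173383 / ℚ) ramifies at {31, 47}: a division algebra.

[31, 47]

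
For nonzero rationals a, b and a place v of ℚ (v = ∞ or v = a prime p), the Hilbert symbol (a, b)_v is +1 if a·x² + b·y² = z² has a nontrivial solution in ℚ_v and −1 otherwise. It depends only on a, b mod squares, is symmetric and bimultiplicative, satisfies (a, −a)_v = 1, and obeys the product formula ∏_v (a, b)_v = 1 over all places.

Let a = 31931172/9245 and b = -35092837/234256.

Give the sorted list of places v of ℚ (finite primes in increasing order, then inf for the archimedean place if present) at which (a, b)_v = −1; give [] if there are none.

(a, b) ≡ (1365, -13) mod (ℚ^×)²; places V = {2, 3, 5, 7, 11, 13, 19, 31, 43, 53, ∞}.
(a,b)_5: α=-1, u≡3; β=0, v≡3 (mod 5); (3|5)=-1, (3|5)=-1; sign (−1)^0·-1^0·-1^-1 = -1.
(a,b)_19: α=2, u≡11; β=0, v≡6 (mod 19); (11|19)=+1, (6|19)=+1; sign (−1)^0·+1^0·+1^2 = +1.
(a,b)_∞: sgn(1365)=+, sgn(-13)=−, so +1.
(a,b)_13: α=1, u≡12; β=1, v≡3 (mod 13); (12|13)=+1, (3|13)=+1; sign (−1)^0·+1^1·+1^1 = +1.
(a,b)_2: α=2, β=-4; u≡5, v≡3 (mod 8); ε(u)ε(v)=0·1, αω(v)=2·1, βω(u)=-4·1; sum ≡ 0  ⇒  +1.
(a,b)_53: α=0, u≡16; β=2, v≡36 (mod 53); (16|53)=+1, (36|53)=+1; sign (−1)^0·+1^2·+1^0 = +1.
(a,b)_43: α=-2, u≡12; β=0, v≡8 (mod 43); (12|43)=-1, (8|43)=-1; sign (−1)^0·-1^0·-1^-2 = +1.
(a,b)_3: α=5, u≡2; β=0, v≡2 (mod 3); (2|3)=-1, (2|3)=-1; sign (−1)^0·-1^0·-1^5 = -1.
(a,b)_7: α=1, u≡5; β=0, v≡4 (mod 7); (5|7)=-1, (4|7)=+1; sign (−1)^0·-1^0·+1^1 = +1.
(a,b)_11: α=0, u≡4; β=-4, v≡9 (mod 11); (4|11)=+1, (9|11)=+1; sign (−1)^0·+1^-4·+1^0 = +1.
(a,b)_31: α=0, u≡8; β=2, v≡14 (mod 31); (8|31)=+1, (14|31)=+1; sign (−1)^0·+1^2·+1^0 = +1.
Ram(1365, -13) = {3, 5}; no ℚ_3-point on the conic.

[3, 5]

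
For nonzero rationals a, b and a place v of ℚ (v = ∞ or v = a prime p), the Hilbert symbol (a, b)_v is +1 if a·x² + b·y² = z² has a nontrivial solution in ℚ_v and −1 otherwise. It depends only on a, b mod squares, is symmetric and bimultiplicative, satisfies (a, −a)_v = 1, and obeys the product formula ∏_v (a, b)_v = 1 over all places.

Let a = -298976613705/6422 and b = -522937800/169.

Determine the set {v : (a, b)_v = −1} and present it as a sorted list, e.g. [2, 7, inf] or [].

[2, 5, 7, inf]

Mod squares: a ≡ -3990, b ≡ -2. Check v ∈ {∞, 2, 3, 5, 7, 11, 13, 19}.
v=13: a=13^-2·(≡3), b=13^-2·(≡5) mod 13; (3|13)=+1, (5|13)=-1; (−1)^{-2·-2·6}·(+1)^-2·(-1)^-2 = +1.
v=2: v_2(a)=-1, v_2(b)=3; units ≡ 5, 7 (mod 8); ε·ε+αω+βω = 0·1+-1·0+3·1 ≡ 1  ⇒  (a,b)_2 = -1.
v=3: a=3^5·(≡2), b=3^2·(≡1) mod 3; (2|3)=-1, (1|3)=+1; (−1)^{5·2·1}·(-1)^2·(+1)^5 = +1.
v=∞: -3990 < 0 and -2 < 0  ⇒  (a,b)_∞ = -1.
v=5: a=5^1·(≡2), b=5^2·(≡2) mod 5; (2|5)=-1, (2|5)=-1; (−1)^{1·2·2}·(-1)^2·(-1)^1 = -1.
v=7: a=7^5·(≡4), b=7^4·(≡5) mod 7; (4|7)=+1, (5|7)=-1; (−1)^{5·4·3}·(+1)^4·(-1)^5 = -1.
v=11: a=11^4·(≡3), b=11^2·(≡3) mod 11; (3|11)=+1, (3|11)=+1; (−1)^{4·2·5}·(+1)^2·(+1)^4 = +1.
v=19: a=19^-1·(≡3), b=19^0·(≡1) mod 19; (3|19)=-1, (1|19)=+1; (−1)^{-1·0·9}·(-1)^0·(+1)^-1 = +1.
Ram(-3990, -2) = {2, 5, 7, ∞}; no ℚ_2-point on the conic.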